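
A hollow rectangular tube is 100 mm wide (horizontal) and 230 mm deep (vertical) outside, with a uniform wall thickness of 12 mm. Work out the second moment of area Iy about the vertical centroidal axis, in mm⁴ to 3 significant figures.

Iy ≈ 1.16 × 10⁷ mm⁴

Decompose the section into non-overlapping parts with the origin at the bottom-left of its bounding rectangle.
Outer rectangle: 100 × 230, A = 23 000 mm², x = 50 mm, Ī = 19 166 667 mm⁴.
Inner void (subtracted): 76 × 206, A = 15 656 mm², x = 50 mm, Ī = 7 535 755 mm⁴.
By symmetry the centroid is at mid-width, x̄ = 50 mm.
All pieces are centred on the vertical centroidal axis, so I = ΣĪ (holes subtracted) = 11 630 912 mm⁴.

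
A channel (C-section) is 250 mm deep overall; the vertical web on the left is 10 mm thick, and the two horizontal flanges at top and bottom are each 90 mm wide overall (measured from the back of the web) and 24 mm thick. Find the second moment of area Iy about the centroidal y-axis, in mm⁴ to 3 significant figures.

Iy ≈ 5.14 × 10⁶ mm⁴

Break the section into simple shapes (no overlaps), measuring from the bottom-left corner of the bounding box.
Web: 10 × 250, A = 2 500 mm², x = 5 mm, Ī = 20 833 mm⁴.
Top flange (beyond web): 80 × 24, A = 1 920 mm², x = 50 mm, Ī = 1 024 000 mm⁴.
Bottom flange (beyond web): 80 × 24, A = 1 920 mm², x = 50 mm, Ī = 1 024 000 mm⁴.
Centroid: x̄ = ΣA·x / ΣA = 32.256 mm.
Transfer each piece to the centroidal y-axis using Ī + A·d² with d = x − 32.256:
  web: d = -27.256 mm → contributes +1 877 992 mm⁴
  top flange (beyond web): d = 17.744 mm → contributes +1 628 544 mm⁴
  bottom flange (beyond web): d = 17.744 mm → contributes +1 628 544 mm⁴
Total I = 5 135 079 mm⁴.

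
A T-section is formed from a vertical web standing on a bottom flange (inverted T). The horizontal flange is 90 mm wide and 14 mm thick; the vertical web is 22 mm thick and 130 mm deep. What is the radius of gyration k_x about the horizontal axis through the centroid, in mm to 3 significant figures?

k_x ≈ 45.6 mm

Break the section into simple shapes (no overlaps), measuring from the bottom-left corner of the bounding box.
Flange: 90 × 14, A = 1 260 mm², y = 7 mm, Ī = 20 580 mm⁴.
Web: 22 × 130, A = 2 860 mm², y = 79 mm, Ī = 4 027 833 mm⁴.
Centroid: ȳ = ΣA·y / ΣA = 56.981 mm.
Transfer each piece to the horizontal axis through the centroid using Ī + A·d² with d = y − 56.981:
  flange: d = -49.981 mm → contributes +3 168 134 mm⁴
  web: d = 22.019 mm → contributes +5 414 518 mm⁴
Total I = 8 582 652 mm⁴.
Radius of gyration: k = √(I/A) = √(8 582 652 / 4 120) = 45.642 mm.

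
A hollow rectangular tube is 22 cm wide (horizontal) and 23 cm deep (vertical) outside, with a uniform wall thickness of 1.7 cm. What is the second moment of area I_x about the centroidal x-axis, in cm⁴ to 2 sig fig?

I_x ≈ 1.1 × 10⁴ cm⁴

Split into non-overlapping primitives; take the origin at the lower-left of the bounding box.
Outer rectangle: 22 × 23, A = 506 cm², y = 11.5 cm, Ī = 22 306 cm⁴.
Inner void (subtracted): 18.6 × 19.6, A = 364.6 cm², y = 11.5 cm, Ī = 11 671 cm⁴.
By symmetry the centroid is at mid-height, ȳ = 11.5 cm.
All pieces are centred on the centroidal x-axis, so I = ΣĪ (holes subtracted) = 10 635 cm⁴.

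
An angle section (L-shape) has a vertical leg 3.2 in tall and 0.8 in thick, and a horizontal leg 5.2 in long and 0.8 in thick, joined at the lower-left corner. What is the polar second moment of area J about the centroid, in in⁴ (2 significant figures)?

Decompose the section into non-overlapping parts with the origin at the bottom-left of its bounding rectangle.
Vertical leg: 0.8 × 3.2, A = 2.56 in², y = 1.6 in, Ī = 2.185 in⁴.
Horizontal leg (remainder): 4.4 × 0.8, A = 3.52 in², y = 0.4 in, Ī = 0.1877 in⁴.
Centroid: ȳ = ΣA·y / ΣA = 0.9053 in.
Transfer each piece to the centroidal x-axis using Ī + A·d² with d = y − 0.9053:
  vertical leg: d = 0.6947 in → contributes +3.42 in⁴
  horizontal leg (remainder): d = -0.5053 in → contributes +1.086 in⁴
Total I = 4.506 in⁴.
For the y-axis: x̄ = 1.905 in.
Repeating about the centroidal y-axis gives I_y = 15.83 in⁴.
Polar second moment: J = I_x + I_y = 20.34 in⁴.

J ≈ 20 in⁴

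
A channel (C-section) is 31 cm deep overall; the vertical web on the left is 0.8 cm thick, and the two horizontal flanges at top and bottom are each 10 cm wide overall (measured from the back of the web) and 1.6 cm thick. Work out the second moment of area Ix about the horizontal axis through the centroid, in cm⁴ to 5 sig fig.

Break the section into simple shapes (no overlaps), measuring from the bottom-left corner of the bounding box.
Web: 0.8 × 31, A = 24.8 cm², y = 15.5 cm, Ī = 1986.067 cm⁴.
Top flange (beyond web): 9.2 × 1.6, A = 14.72 cm², y = 30.2 cm, Ī = 3.140267 cm⁴.
Bottom flange (beyond web): 9.2 × 1.6, A = 14.72 cm², y = 0.8 cm, Ī = 3.140267 cm⁴.
By symmetry the centroid is at mid-height, ȳ = 15.5 cm.
Transfer each piece to the horizontal axis through the centroid using Ī + A·d² with d = y − 15.5:
  web: d = 0 cm → contributes +1986.067 cm⁴
  top flange (beyond web): d = 14.7 cm → contributes +3183.985 cm⁴
  bottom flange (beyond web): d = -14.7 cm → contributes +3183.985 cm⁴
Total I = 8354.037 cm⁴.

Ix ≈ 8354.0 cm⁴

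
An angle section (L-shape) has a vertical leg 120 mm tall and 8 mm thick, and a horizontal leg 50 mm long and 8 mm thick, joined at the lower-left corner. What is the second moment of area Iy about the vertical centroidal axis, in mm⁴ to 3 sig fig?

Decompose the section into non-overlapping parts with the origin at the bottom-left of its bounding rectangle.
Vertical leg: 8 × 120, A = 960 mm², x = 4 mm, Ī = 5 120 mm⁴.
Horizontal leg (remainder): 42 × 8, A = 336 mm², x = 29 mm, Ī = 49 392 mm⁴.
Centroid: x̄ = ΣA·x / ΣA = 10.481 mm.
Transfer each piece to the vertical centroidal axis using Ī + A·d² with d = x − 10.481:
  vertical leg: d = -6.4815 mm → contributes +45 449 mm⁴
  horizontal leg (remainder): d = 18.519 mm → contributes +164 618 mm⁴
Total I = 210 068 mm⁴.

Iy ≈ 2.10 × 10⁵ mm⁴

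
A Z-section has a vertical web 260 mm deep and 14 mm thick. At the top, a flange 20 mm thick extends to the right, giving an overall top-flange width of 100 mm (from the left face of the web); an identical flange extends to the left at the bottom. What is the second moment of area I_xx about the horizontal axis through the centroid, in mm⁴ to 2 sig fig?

Split into non-overlapping primitives; take the origin at the lower-left of the bounding box.
Web: 14 × 260, A = 3 640 mm², y = 130 mm, Ī = 20 505 333 mm⁴.
Top flange (beyond web): 86 × 20, A = 1 720 mm², y = 250 mm, Ī = 57 333 mm⁴.
Bottom flange (beyond web): 86 × 20, A = 1 720 mm², y = 10 mm, Ī = 57 333 mm⁴.
Centroid: ȳ = ΣA·y / ΣA = 130 mm.
Transfer each piece to the horizontal axis through the centroid using Ī + A·d² with d = y − 130:
  web: d = 0 mm → contributes +20 505 333 mm⁴
  top flange (beyond web): d = 120 mm → contributes +24 825 333 mm⁴
  bottom flange (beyond web): d = -120 mm → contributes +24 825 333 mm⁴
Total I = 70 156 000 mm⁴.

I_xx ≈ 7.0 × 10⁷ mm⁴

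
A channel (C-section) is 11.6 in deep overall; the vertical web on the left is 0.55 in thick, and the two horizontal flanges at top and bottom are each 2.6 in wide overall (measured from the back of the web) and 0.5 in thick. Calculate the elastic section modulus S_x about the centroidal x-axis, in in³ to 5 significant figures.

S_x ≈ 23.229 in³

Treat the section as a set of non-overlapping primitives; coordinates are from the bounding-box lower-left.
Web: 0.55 × 11.6, A = 6.38 in², y = 5.8 in, Ī = 71.54107 in⁴.
Top flange (beyond web): 2.05 × 0.5, A = 1.025 in², y = 11.35 in, Ī = 0.02135417 in⁴.
Bottom flange (beyond web): 2.05 × 0.5, A = 1.025 in², y = 0.25 in, Ī = 0.02135417 in⁴.
By symmetry the centroid is at mid-height, ȳ = 5.8 in.
Transfer each piece to the centroidal x-axis using Ī + A·d² with d = y − 5.8:
  web: d = 0 in → contributes +71.54107 in⁴
  top flange (beyond web): d = 5.55 in → contributes +31.59392 in⁴
  bottom flange (beyond web): d = -5.55 in → contributes +31.59392 in⁴
Total I = 134.7289 in⁴.
Extreme fibre distance c = 5.8 in; S = I/c = 23.22912 in³.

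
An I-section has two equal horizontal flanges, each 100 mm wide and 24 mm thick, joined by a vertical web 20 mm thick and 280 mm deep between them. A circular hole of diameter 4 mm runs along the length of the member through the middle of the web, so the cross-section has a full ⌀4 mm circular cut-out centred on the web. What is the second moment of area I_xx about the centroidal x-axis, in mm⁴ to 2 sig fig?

I_xx ≈ 1.5 × 10⁸ mm⁴

Decompose the section into non-overlapping parts with the origin at the bottom-left of its bounding rectangle.
Bottom flange: 100 × 24, A = 2 400 mm², y = 12 mm, Ī = 115 200 mm⁴.
Web: 20 × 280, A = 5 600 mm², y = 164 mm, Ī = 36 586 667 mm⁴.
Top flange: 100 × 24, A = 2 400 mm², y = 316 mm, Ī = 115 200 mm⁴.
Hole (subtracted): ⌀4, A = 12.57 mm², y = 164 mm, Ī = 12.57 mm⁴.
By symmetry the centroid is at mid-height, ȳ = 164 mm.
Transfer each piece to the centroidal x-axis using Ī + A·d² with d = y − 164:
  bottom flange: d = -152 mm → contributes +55 564 800 mm⁴
  web: d = 0 mm → contributes +36 586 667 mm⁴
  top flange: d = 152 mm → contributes +55 564 800 mm⁴
  hole: d = 0 mm → contributes −12.57 mm⁴
Total I = 147 716 254 mm⁴.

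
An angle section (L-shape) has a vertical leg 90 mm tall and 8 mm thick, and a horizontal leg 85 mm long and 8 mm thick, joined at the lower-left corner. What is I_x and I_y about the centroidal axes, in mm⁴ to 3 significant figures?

I_x ≈ 1.05 × 10⁶ mm⁴, I_y ≈ 9.08 × 10⁵ mm⁴

Split into non-overlapping primitives; take the origin at the lower-left of the bounding box.
Vertical leg: 8 × 90, A = 720 mm², y = 45 mm, Ī = 486 000 mm⁴.
Horizontal leg (remainder): 77 × 8, A = 616 mm², y = 4 mm, Ī = 3285.3 mm⁴.
Centroid: ȳ = ΣA·y / ΣA = 26.096 mm.
Transfer each piece to the centroidal x-axis using Ī + A·d² with d = y − 26.096:
  vertical leg: d = 18.904 mm → contributes +743 305 mm⁴
  horizontal leg (remainder): d = -22.096 mm → contributes +304 032 mm⁴
Total I = 1 047 337 mm⁴.
For the y-axis: x̄ = 23.596 mm.
Repeating about the centroidal y-axis gives I_y = 907 827 mm⁴.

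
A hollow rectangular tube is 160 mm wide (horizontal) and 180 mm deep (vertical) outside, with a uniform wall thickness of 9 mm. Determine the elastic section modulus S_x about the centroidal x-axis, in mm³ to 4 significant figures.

S_x ≈ 3.050 × 10⁵ mm³

Treat the section as a set of non-overlapping primitives; coordinates are from the bounding-box lower-left.
Outer rectangle: 160 × 180, A = 28 800 mm², y = 90 mm, Ī = 77 760 000 mm⁴.
Inner void (subtracted): 142 × 162, A = 23 004 mm², y = 90 mm, Ī = 50 309 748 mm⁴.
By symmetry the centroid is at mid-height, ȳ = 90 mm.
All pieces are centred on the centroidal x-axis, so I = ΣĪ (holes subtracted) = 27 450 252 mm⁴.
Extreme fibre distance c = 90 mm; S = I/c = 305 003 mm³.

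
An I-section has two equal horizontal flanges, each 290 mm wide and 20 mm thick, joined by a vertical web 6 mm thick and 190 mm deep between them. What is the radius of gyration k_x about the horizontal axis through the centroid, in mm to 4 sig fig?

Treat the section as a set of non-overlapping primitives; coordinates are from the bounding-box lower-left.
Bottom flange: 290 × 20, A = 5 800 mm², y = 10 mm, Ī = 193 333 mm⁴.
Web: 6 × 190, A = 1 140 mm², y = 115 mm, Ī = 3 429 500 mm⁴.
Top flange: 290 × 20, A = 5 800 mm², y = 220 mm, Ī = 193 333 mm⁴.
By symmetry the centroid is at mid-height, ȳ = 115 mm.
Transfer each piece to the horizontal axis through the centroid using Ī + A·d² with d = y − 115:
  bottom flange: d = -105 mm → contributes +64 138 333 mm⁴
  web: d = 0 mm → contributes +3 429 500 mm⁴
  top flange: d = 105 mm → contributes +64 138 333 mm⁴
Total I = 131 706 167 mm⁴.
Radius of gyration: k = √(I/A) = √(131 706 167 / 12 740) = 101.676 mm.

k_x ≈ 101.7 mm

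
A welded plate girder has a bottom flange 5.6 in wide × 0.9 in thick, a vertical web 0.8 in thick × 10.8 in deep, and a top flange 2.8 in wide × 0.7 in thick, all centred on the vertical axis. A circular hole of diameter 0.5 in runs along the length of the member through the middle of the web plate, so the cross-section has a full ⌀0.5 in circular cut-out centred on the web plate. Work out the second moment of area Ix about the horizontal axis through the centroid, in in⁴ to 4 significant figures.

Ix ≈ 300.2 in⁴

Split into non-overlapping primitives; take the origin at the lower-left of the bounding box.
Bottom plate: 5.6 × 0.9, A = 5.04 in², y = 0.45 in, Ī = 0.3402 in⁴.
Web plate: 0.8 × 10.8, A = 8.64 in², y = 6.3 in, Ī = 83.9808 in⁴.
Top plate: 2.8 × 0.7, A = 1.96 in², y = 12.05 in, Ī = 0.0800333 in⁴.
Hole (subtracted): ⌀0.5, A = 0.19635 in², y = 6.3 in, Ī = 0.00306796 in⁴.
Centroid: ȳ = ΣA·y / ΣA = 5.12062 in.
Transfer each piece to the horizontal axis through the centroid using Ī + A·d² with d = y − 5.12062:
  bottom plate: d = -4.67062 in → contributes +110.286 in⁴
  web plate: d = 1.17938 in → contributes +95.9986 in⁴
  top plate: d = 6.92938 in → contributes +94.1921 in⁴
  hole: d = 1.17938 in → contributes −0.27618 in⁴
Total I = 300.201 in⁴.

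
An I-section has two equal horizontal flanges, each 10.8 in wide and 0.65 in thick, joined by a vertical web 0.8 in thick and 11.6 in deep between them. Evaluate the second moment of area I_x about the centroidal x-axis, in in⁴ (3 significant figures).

Decompose the section into non-overlapping parts with the origin at the bottom-left of its bounding rectangle.
Bottom flange: 10.8 × 0.65, A = 7.02 in², y = 0.325 in, Ī = 0.24716 in⁴.
Web: 0.8 × 11.6, A = 9.28 in², y = 6.45 in, Ī = 104.06 in⁴.
Top flange: 10.8 × 0.65, A = 7.02 in², y = 12.575 in, Ī = 0.24716 in⁴.
By symmetry the centroid is at mid-height, ȳ = 6.45 in.
Transfer each piece to the centroidal x-axis using Ī + A·d² with d = y − 6.45:
  bottom flange: d = -6.125 in → contributes +263.61 in⁴
  web: d = 0 in → contributes +104.06 in⁴
  top flange: d = 6.125 in → contributes +263.61 in⁴
Total I = 631.27 in⁴.

I_x ≈ 631 in⁴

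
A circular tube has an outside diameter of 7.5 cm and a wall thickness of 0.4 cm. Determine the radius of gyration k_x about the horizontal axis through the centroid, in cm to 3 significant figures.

Treat the section as a set of non-overlapping primitives; coordinates are from the bounding-box lower-left.
Outer circle: ⌀7.5, A = 44.179 cm², y = 3.75 cm, Ī = 155.32 cm⁴.
Bore (subtracted): ⌀6.7, A = 35.257 cm², y = 3.75 cm, Ī = 98.917 cm⁴.
By symmetry the centroid is at mid-height, ȳ = 3.75 cm.
All pieces are centred on the horizontal axis through the centroid, so I = ΣĪ (holes subtracted) = 56.399 cm⁴.
Radius of gyration: k = √(I/A) = √(56.399 / 8.9221) = 2.5142 cm.

k_x ≈ 2.51 cm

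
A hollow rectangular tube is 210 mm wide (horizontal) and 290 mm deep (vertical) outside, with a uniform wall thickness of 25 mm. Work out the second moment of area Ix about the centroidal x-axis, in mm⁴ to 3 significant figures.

Ix ≈ 2.42 × 10⁸ mm⁴

Treat the section as a set of non-overlapping primitives; coordinates are from the bounding-box lower-left.
Outer rectangle: 210 × 290, A = 60 900 mm², y = 145 mm, Ī = 426 807 500 mm⁴.
Inner void (subtracted): 160 × 240, A = 38 400 mm², y = 145 mm, Ī = 184 320 000 mm⁴.
By symmetry the centroid is at mid-height, ȳ = 145 mm.
All pieces are centred on the centroidal x-axis, so I = ΣĪ (holes subtracted) = 242 487 500 mm⁴.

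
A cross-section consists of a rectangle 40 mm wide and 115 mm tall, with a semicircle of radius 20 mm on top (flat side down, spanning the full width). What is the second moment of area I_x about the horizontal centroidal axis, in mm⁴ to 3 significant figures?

Split into non-overlapping primitives; take the origin at the lower-left of the bounding box.
Rectangular body: 40 × 115, A = 4 600 mm², y = 57.5 mm, Ī = 5 069 583 mm⁴.
Semicircular cap: semicircle r = 20, A = 628.32 mm², y = 123.49 mm, Ī = 17 561 mm⁴.
Centroid: ȳ = ΣA·y / ΣA = 65.43 mm.
Transfer each piece to the horizontal centroidal axis using Ī + A·d² with d = y − 65.43:
  rectangular body: d = -7.9302 mm → contributes +5 358 869 mm⁴
  semicircular cap: d = 58.058 mm → contributes +2 135 458 mm⁴
Total I = 7 494 327 mm⁴.

I_x ≈ 7.49 × 10⁶ mm⁴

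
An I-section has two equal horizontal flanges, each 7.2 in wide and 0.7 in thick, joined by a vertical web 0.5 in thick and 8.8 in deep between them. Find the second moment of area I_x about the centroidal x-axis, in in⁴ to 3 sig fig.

Split into non-overlapping primitives; take the origin at the lower-left of the bounding box.
Bottom flange: 7.2 × 0.7, A = 5.04 in², y = 0.35 in, Ī = 0.2058 in⁴.
Web: 0.5 × 8.8, A = 4.4 in², y = 5.1 in, Ī = 28.395 in⁴.
Top flange: 7.2 × 0.7, A = 5.04 in², y = 9.85 in, Ī = 0.2058 in⁴.
By symmetry the centroid is at mid-height, ȳ = 5.1 in.
Transfer each piece to the centroidal x-axis using Ī + A·d² with d = y − 5.1:
  bottom flange: d = -4.75 in → contributes +113.92 in⁴
  web: d = 0 in → contributes +28.395 in⁴
  top flange: d = 4.75 in → contributes +113.92 in⁴
Total I = 256.24 in⁴.

I_x ≈ 256 in⁴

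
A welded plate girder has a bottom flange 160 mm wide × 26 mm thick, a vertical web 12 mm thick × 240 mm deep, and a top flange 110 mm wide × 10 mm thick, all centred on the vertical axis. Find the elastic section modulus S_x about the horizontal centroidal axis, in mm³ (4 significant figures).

Decompose the section into non-overlapping parts with the origin at the bottom-left of its bounding rectangle.
Bottom plate: 160 × 26, A = 4 160 mm², y = 13 mm, Ī = 234 347 mm⁴.
Web plate: 12 × 240, A = 2 880 mm², y = 146 mm, Ī = 13 824 000 mm⁴.
Top plate: 110 × 10, A = 1 100 mm², y = 271 mm, Ī = 9166.67 mm⁴.
Centroid: ȳ = ΣA·y / ΣA = 94.9214 mm.
Transfer each piece to the horizontal centroidal axis using Ī + A·d² with d = y − 94.9214:
  bottom plate: d = -81.9214 mm → contributes +28 152 572 mm⁴
  web plate: d = 51.0786 mm → contributes +21 337 994 mm⁴
  top plate: d = 176.079 mm → contributes +34 113 217 mm⁴
Total I = 83 603 783 mm⁴.
Extreme fibre distance c = 181.079 mm; S = I/c = 461 699 mm³.

S_x ≈ 4.617 × 10⁵ mm³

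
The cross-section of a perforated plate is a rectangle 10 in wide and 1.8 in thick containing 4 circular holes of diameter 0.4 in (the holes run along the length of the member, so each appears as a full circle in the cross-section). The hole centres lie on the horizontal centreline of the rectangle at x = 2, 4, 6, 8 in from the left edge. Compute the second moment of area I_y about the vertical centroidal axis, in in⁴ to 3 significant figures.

Treat the section as a set of non-overlapping primitives; coordinates are from the bounding-box lower-left.
Plate: 10 × 1.8, A = 18 in², x = 5 in, Ī = 150 in⁴.
Hole 1 (subtracted): ⌀0.4, A = 0.12566 in², x = 2 in, Ī = 0.0012566 in⁴.
Hole 2 (subtracted): ⌀0.4, A = 0.12566 in², x = 4 in, Ī = 0.0012566 in⁴.
Hole 3 (subtracted): ⌀0.4, A = 0.12566 in², x = 6 in, Ī = 0.0012566 in⁴.
Hole 4 (subtracted): ⌀0.4, A = 0.12566 in², x = 8 in, Ī = 0.0012566 in⁴.
By symmetry the centroid is at mid-width, x̄ = 5 in.
Transfer each piece to the vertical centroidal axis using Ī + A·d² with d = x − 5:
  plate: d = 0 in → contributes +150 in⁴
  hole 1: d = -3 in → contributes −1.1322 in⁴
  hole 2: d = -1 in → contributes −0.12692 in⁴
  hole 3: d = 1 in → contributes −0.12692 in⁴
  hole 4: d = 3 in → contributes −1.1322 in⁴
Total I = 147.48 in⁴.

I_y ≈ 147 in⁴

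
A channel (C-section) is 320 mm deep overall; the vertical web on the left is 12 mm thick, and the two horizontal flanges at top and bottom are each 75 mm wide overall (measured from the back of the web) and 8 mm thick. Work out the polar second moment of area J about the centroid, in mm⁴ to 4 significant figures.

J ≈ 5.881 × 10⁷ mm⁴

Break the section into simple shapes (no overlaps), measuring from the bottom-left corner of the bounding box.
Web: 12 × 320, A = 3 840 mm², y = 160 mm, Ī = 32 768 000 mm⁴.
Top flange (beyond web): 63 × 8, A = 504 mm², y = 316 mm, Ī = 2 688 mm⁴.
Bottom flange (beyond web): 63 × 8, A = 504 mm², y = 4 mm, Ī = 2 688 mm⁴.
By symmetry the centroid is at mid-height, ȳ = 160 mm.
Transfer each piece to the centroidal x-axis using Ī + A·d² with d = y − 160:
  web: d = 0 mm → contributes +32 768 000 mm⁴
  top flange (beyond web): d = 156 mm → contributes +12 268 032 mm⁴
  bottom flange (beyond web): d = -156 mm → contributes +12 268 032 mm⁴
Total I = 57 304 064 mm⁴.
For the y-axis: x̄ = 13.797 mm.
Repeating about the centroidal y-axis gives I_y = 1 502 248 mm⁴.
Polar second moment: J = I_x + I_y = 58 806 312 mm⁴.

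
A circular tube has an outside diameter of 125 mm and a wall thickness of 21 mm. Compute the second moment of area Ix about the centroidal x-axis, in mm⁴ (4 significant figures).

Ix ≈ 9.655 × 10⁶ mm⁴

Split into non-overlapping primitives; take the origin at the lower-left of the bounding box.
Outer circle: ⌀125, A = 12271.8 mm², y = 62.5 mm, Ī = 11 984 225 mm⁴.
Bore (subtracted): ⌀83, A = 5410.61 mm², y = 62.5 mm, Ī = 2 329 605 mm⁴.
By symmetry the centroid is at mid-height, ȳ = 62.5 mm.
All pieces are centred on the centroidal x-axis, so I = ΣĪ (holes subtracted) = 9 654 620 mm⁴.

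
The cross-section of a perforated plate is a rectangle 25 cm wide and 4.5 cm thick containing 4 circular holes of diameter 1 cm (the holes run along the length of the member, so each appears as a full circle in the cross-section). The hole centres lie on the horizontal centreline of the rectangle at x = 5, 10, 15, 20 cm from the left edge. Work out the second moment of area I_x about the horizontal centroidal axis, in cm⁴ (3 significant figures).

I_x ≈ 190 cm⁴

Decompose the section into non-overlapping parts with the origin at the bottom-left of its bounding rectangle.
Plate: 25 × 4.5, A = 112.5 cm², y = 2.25 cm, Ī = 189.84 cm⁴.
Hole 1 (subtracted): ⌀1, A = 0.7854 cm², y = 2.25 cm, Ī = 0.049087 cm⁴.
Hole 2 (subtracted): ⌀1, A = 0.7854 cm², y = 2.25 cm, Ī = 0.049087 cm⁴.
Hole 3 (subtracted): ⌀1, A = 0.7854 cm², y = 2.25 cm, Ī = 0.049087 cm⁴.
Hole 4 (subtracted): ⌀1, A = 0.7854 cm², y = 2.25 cm, Ī = 0.049087 cm⁴.
By symmetry the centroid is at mid-height, ȳ = 2.25 cm.
All pieces are centred on the horizontal centroidal axis, so I = ΣĪ (holes subtracted) = 189.65 cm⁴.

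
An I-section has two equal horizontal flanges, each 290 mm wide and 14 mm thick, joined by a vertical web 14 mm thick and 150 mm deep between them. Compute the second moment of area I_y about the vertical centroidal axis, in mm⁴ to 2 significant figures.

Decompose the section into non-overlapping parts with the origin at the bottom-left of its bounding rectangle.
Bottom flange: 290 × 14, A = 4 060 mm², x = 145 mm, Ī = 28 453 833 mm⁴.
Web: 14 × 150, A = 2 100 mm², x = 145 mm, Ī = 34 300 mm⁴.
Top flange: 290 × 14, A = 4 060 mm², x = 145 mm, Ī = 28 453 833 mm⁴.
By symmetry the centroid is at mid-width, x̄ = 145 mm.
All pieces are centred on the vertical centroidal axis, so I = ΣĪ = 56 941 967 mm⁴.

I_y ≈ 5.7 × 10⁷ mm⁴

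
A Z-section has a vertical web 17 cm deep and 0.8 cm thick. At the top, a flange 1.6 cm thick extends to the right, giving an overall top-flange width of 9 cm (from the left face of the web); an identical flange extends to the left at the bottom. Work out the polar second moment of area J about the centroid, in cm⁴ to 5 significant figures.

Split into non-overlapping primitives; take the origin at the lower-left of the bounding box.
Web: 0.8 × 17, A = 13.6 cm², y = 8.5 cm, Ī = 327.5333 cm⁴.
Top flange (beyond web): 8.2 × 1.6, A = 13.12 cm², y = 16.2 cm, Ī = 2.798933 cm⁴.
Bottom flange (beyond web): 8.2 × 1.6, A = 13.12 cm², y = 0.8 cm, Ī = 2.798933 cm⁴.
Centroid: ȳ = ΣA·y / ΣA = 8.5 cm.
Transfer each piece to the centroidal x-axis using Ī + A·d² with d = y − 8.5:
  web: d = 0 cm → contributes +327.5333 cm⁴
  top flange (beyond web): d = 7.7 cm → contributes +780.6837 cm⁴
  bottom flange (beyond web): d = -7.7 cm → contributes +780.6837 cm⁴
Total I = 1888.901 cm⁴.
For the y-axis: x̄ = 8.6 cm.
Repeating about the centroidal y-axis gives I_y = 679.1168 cm⁴.
Polar second moment: J = I_x + I_y = 2568.018 cm⁴.

J ≈ 2568.0 cm⁴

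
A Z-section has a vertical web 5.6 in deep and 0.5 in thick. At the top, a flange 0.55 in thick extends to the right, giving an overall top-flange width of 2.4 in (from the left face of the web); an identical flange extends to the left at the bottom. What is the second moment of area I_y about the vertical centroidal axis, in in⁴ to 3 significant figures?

Decompose the section into non-overlapping parts with the origin at the bottom-left of its bounding rectangle.
Web: 0.5 × 5.6, A = 2.8 in², x = 2.15 in, Ī = 0.058333 in⁴.
Top flange (beyond web): 1.9 × 0.55, A = 1.045 in², x = 3.35 in, Ī = 0.31437 in⁴.
Bottom flange (beyond web): 1.9 × 0.55, A = 1.045 in², x = 0.95 in, Ī = 0.31437 in⁴.
Centroid: x̄ = ΣA·x / ΣA = 2.15 in.
Transfer each piece to the vertical centroidal axis using Ī + A·d² with d = x − 2.15:
  web: d = 0 in → contributes +0.058333 in⁴
  top flange (beyond web): d = 1.2 in → contributes +1.8192 in⁴
  bottom flange (beyond web): d = -1.2 in → contributes +1.8192 in⁴
Total I = 3.6967 in⁴.

I_y ≈ 3.70 in⁴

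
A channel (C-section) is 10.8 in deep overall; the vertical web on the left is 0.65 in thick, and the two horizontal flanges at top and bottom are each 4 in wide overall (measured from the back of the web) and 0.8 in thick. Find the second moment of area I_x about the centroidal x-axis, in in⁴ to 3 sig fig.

Split into non-overlapping primitives; take the origin at the lower-left of the bounding box.
Web: 0.65 × 10.8, A = 7.02 in², y = 5.4 in, Ī = 68.234 in⁴.
Top flange (beyond web): 3.35 × 0.8, A = 2.68 in², y = 10.4 in, Ī = 0.14293 in⁴.
Bottom flange (beyond web): 3.35 × 0.8, A = 2.68 in², y = 0.4 in, Ī = 0.14293 in⁴.
By symmetry the centroid is at mid-height, ȳ = 5.4 in.
Transfer each piece to the centroidal x-axis using Ī + A·d² with d = y − 5.4:
  web: d = 0 in → contributes +68.234 in⁴
  top flange (beyond web): d = 5 in → contributes +67.143 in⁴
  bottom flange (beyond web): d = -5 in → contributes +67.143 in⁴
Total I = 202.52 in⁴.

I_x ≈ 203 in⁴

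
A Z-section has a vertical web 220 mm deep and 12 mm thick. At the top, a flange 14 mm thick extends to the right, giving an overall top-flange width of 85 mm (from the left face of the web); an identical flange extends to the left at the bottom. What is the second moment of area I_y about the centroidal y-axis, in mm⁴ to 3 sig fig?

I_y ≈ 4.63 × 10⁶ mm⁴

Break the section into simple shapes (no overlaps), measuring from the bottom-left corner of the bounding box.
Web: 12 × 220, A = 2 640 mm², x = 79 mm, Ī = 31 680 mm⁴.
Top flange (beyond web): 73 × 14, A = 1 022 mm², x = 121.5 mm, Ī = 453 853 mm⁴.
Bottom flange (beyond web): 73 × 14, A = 1 022 mm², x = 36.5 mm, Ī = 453 853 mm⁴.
Centroid: x̄ = ΣA·x / ΣA = 79 mm.
Transfer each piece to the centroidal y-axis using Ī + A·d² with d = x − 79:
  web: d = 0 mm → contributes +31 680 mm⁴
  top flange (beyond web): d = 42.5 mm → contributes +2 299 841 mm⁴
  bottom flange (beyond web): d = -42.5 mm → contributes +2 299 841 mm⁴
Total I = 4 631 361 mm⁴.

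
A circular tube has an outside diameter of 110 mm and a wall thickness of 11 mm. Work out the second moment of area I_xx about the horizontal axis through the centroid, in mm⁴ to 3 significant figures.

I_xx ≈ 4.24 × 10⁶ mm⁴

Break the section into simple shapes (no overlaps), measuring from the bottom-left corner of the bounding box.
Outer circle: ⌀110, A = 9503.3 mm², y = 55 mm, Ī = 7 186 884 mm⁴.
Bore (subtracted): ⌀88, A = 6082.1 mm², y = 55 mm, Ī = 2 943 748 mm⁴.
By symmetry the centroid is at mid-height, ȳ = 55 mm.
All pieces are centred on the horizontal axis through the centroid, so I = ΣĪ (holes subtracted) = 4 243 136 mm⁴.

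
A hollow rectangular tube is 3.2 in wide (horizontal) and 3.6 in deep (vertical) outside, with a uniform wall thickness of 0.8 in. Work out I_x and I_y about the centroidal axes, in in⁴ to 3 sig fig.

Break the section into simple shapes (no overlaps), measuring from the bottom-left corner of the bounding box.
Outer rectangle: 3.2 × 3.6, A = 11.52 in², y = 1.8 in, Ī = 12.442 in⁴.
Inner void (subtracted): 1.6 × 2, A = 3.2 in², y = 1.8 in, Ī = 1.0667 in⁴.
By symmetry the centroid is at mid-height, ȳ = 1.8 in.
All pieces are centred on the centroidal x-axis, so I = ΣĪ (holes subtracted) = 11.375 in⁴.
Repeating about the centroidal y-axis gives I_y = 9.1477 in⁴.

I_x ≈ 11.4 in⁴, I_y ≈ 9.15 in⁴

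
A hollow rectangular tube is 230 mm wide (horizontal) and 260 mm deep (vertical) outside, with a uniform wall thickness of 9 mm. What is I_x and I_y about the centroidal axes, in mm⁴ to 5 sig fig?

I_x ≈ 8.6493 × 10⁷ mm⁴, I_y ≈ 7.1468 × 10⁷ mm⁴

Split into non-overlapping primitives; take the origin at the lower-left of the bounding box.
Outer rectangle: 230 × 260, A = 59 800 mm², y = 130 mm, Ī = 336 873 333 mm⁴.
Inner void (subtracted): 212 × 242, A = 51 304 mm², y = 130 mm, Ī = 250 380 621 mm⁴.
By symmetry the centroid is at mid-height, ȳ = 130 mm.
All pieces are centred on the centroidal x-axis, so I = ΣĪ (holes subtracted) = 86 492 712 mm⁴.
Repeating about the centroidal y-axis gives I_y = 71 467 752 mm⁴.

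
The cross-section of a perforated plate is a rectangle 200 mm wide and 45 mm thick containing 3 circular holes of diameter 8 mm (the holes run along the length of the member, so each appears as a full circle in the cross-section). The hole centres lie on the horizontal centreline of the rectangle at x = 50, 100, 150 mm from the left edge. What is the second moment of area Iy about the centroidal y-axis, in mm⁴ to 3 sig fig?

Decompose the section into non-overlapping parts with the origin at the bottom-left of its bounding rectangle.
Plate: 200 × 45, A = 9 000 mm², x = 100 mm, Ī = 30 000 000 mm⁴.
Hole 1 (subtracted): ⌀8, A = 50.265 mm², x = 50 mm, Ī = 201.06 mm⁴.
Hole 2 (subtracted): ⌀8, A = 50.265 mm², x = 100 mm, Ī = 201.06 mm⁴.
Hole 3 (subtracted): ⌀8, A = 50.265 mm², x = 150 mm, Ī = 201.06 mm⁴.
By symmetry the centroid is at mid-width, x̄ = 100 mm.
Transfer each piece to the centroidal y-axis using Ī + A·d² with d = x − 100:
  plate: d = 0 mm → contributes +30 000 000 mm⁴
  hole 1: d = -50 mm → contributes −125 865 mm⁴
  hole 2: d = 0 mm → contributes −201.06 mm⁴
  hole 3: d = 50 mm → contributes −125 865 mm⁴
Total I = 29 748 069 mm⁴.

Iy ≈ 2.97 × 10⁷ mm⁴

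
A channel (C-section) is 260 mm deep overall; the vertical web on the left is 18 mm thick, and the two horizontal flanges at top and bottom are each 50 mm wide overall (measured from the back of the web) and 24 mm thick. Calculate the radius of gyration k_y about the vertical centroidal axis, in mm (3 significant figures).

k_y ≈ 12.6 mm

Treat the section as a set of non-overlapping primitives; coordinates are from the bounding-box lower-left.
Web: 18 × 260, A = 4 680 mm², x = 9 mm, Ī = 126 360 mm⁴.
Top flange (beyond web): 32 × 24, A = 768 mm², x = 34 mm, Ī = 65 536 mm⁴.
Bottom flange (beyond web): 32 × 24, A = 768 mm², x = 34 mm, Ī = 65 536 mm⁴.
Centroid: x̄ = ΣA·x / ΣA = 15.178 mm.
Transfer each piece to the vertical centroidal axis using Ī + A·d² with d = x − 15.178:
  web: d = -6.1776 mm → contributes +304 962 mm⁴
  top flange (beyond web): d = 18.822 mm → contributes +337 625 mm⁴
  bottom flange (beyond web): d = 18.822 mm → contributes +337 625 mm⁴
Total I = 980 212 mm⁴.
Radius of gyration: k = √(I/A) = √(980 212 / 6 216) = 12.558 mm.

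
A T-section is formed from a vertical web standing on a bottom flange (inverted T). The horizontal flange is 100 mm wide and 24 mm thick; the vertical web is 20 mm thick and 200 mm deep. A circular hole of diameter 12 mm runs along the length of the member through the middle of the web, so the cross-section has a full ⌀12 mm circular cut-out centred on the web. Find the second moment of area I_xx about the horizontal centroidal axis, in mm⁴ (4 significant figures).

Split into non-overlapping primitives; take the origin at the lower-left of the bounding box.
Flange: 100 × 24, A = 2 400 mm², y = 12 mm, Ī = 115 200 mm⁴.
Web: 20 × 200, A = 4 000 mm², y = 124 mm, Ī = 13 333 333 mm⁴.
Hole (subtracted): ⌀12, A = 113.097 mm², y = 124 mm, Ī = 1017.88 mm⁴.
Centroid: ȳ = ΣA·y / ΣA = 81.2444 mm.
Transfer each piece to the horizontal centroidal axis using Ī + A·d² with d = y − 81.2444:
  flange: d = -69.2444 mm → contributes +11 622 704 mm⁴
  web: d = 42.7556 mm → contributes +20 645 483 mm⁴
  hole: d = 42.7556 mm → contributes −207 764 mm⁴
Total I = 32 060 423 mm⁴.

I_xx ≈ 3.206 × 10⁷ mm⁴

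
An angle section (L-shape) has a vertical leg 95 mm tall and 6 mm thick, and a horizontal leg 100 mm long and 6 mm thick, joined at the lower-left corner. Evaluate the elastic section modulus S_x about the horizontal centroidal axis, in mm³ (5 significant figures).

S_x ≈ 1.4243 × 10⁴ mm³

Split into non-overlapping primitives; take the origin at the lower-left of the bounding box.
Vertical leg: 6 × 95, A = 570 mm², y = 47.5 mm, Ī = 428687.5 mm⁴.
Horizontal leg (remainder): 94 × 6, A = 564 mm², y = 3 mm, Ī = 1 692 mm⁴.
Centroid: ȳ = ΣA·y / ΣA = 25.36772 mm.
Transfer each piece to the horizontal centroidal axis using Ī + A·d² with d = y − 25.36772:
  vertical leg: d = 22.13228 mm → contributes +707894.9 mm⁴
  horizontal leg (remainder): d = -22.36772 mm → contributes +283869.7 mm⁴
Total I = 991764.7 mm⁴.
Extreme fibre distance c = 69.63228 mm; S = I/c = 14242.89 mm³.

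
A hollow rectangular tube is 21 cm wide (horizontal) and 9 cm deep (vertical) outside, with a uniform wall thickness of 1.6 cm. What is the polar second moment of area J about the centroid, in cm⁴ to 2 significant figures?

Decompose the section into non-overlapping parts with the origin at the bottom-left of its bounding rectangle.
Outer rectangle: 21 × 9, A = 189 cm², y = 4.5 cm, Ī = 1 276 cm⁴.
Inner void (subtracted): 17.8 × 5.8, A = 103.2 cm², y = 4.5 cm, Ī = 289.4 cm⁴.
By symmetry the centroid is at mid-height, ȳ = 4.5 cm.
All pieces are centred on the centroidal x-axis, so I = ΣĪ (holes subtracted) = 986.3 cm⁴.
Repeating about the centroidal y-axis gives I_y = 4 220 cm⁴.
Polar second moment: J = I_x + I_y = 5 206 cm⁴.

J ≈ 5200 cm⁴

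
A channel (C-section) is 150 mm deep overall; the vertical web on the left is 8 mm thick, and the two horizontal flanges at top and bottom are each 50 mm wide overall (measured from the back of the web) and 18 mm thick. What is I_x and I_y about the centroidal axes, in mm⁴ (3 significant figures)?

I_x ≈ 8.88 × 10⁶ mm⁴, I_y ≈ 6.47 × 10⁵ mm⁴

Decompose the section into non-overlapping parts with the origin at the bottom-left of its bounding rectangle.
Web: 8 × 150, A = 1 200 mm², y = 75 mm, Ī = 2 250 000 mm⁴.
Top flange (beyond web): 42 × 18, A = 756 mm², y = 141 mm, Ī = 20 412 mm⁴.
Bottom flange (beyond web): 42 × 18, A = 756 mm², y = 9 mm, Ī = 20 412 mm⁴.
By symmetry the centroid is at mid-height, ȳ = 75 mm.
Transfer each piece to the centroidal x-axis using Ī + A·d² with d = y − 75:
  web: d = 0 mm → contributes +2 250 000 mm⁴
  top flange (beyond web): d = 66 mm → contributes +3 313 548 mm⁴
  bottom flange (beyond web): d = -66 mm → contributes +3 313 548 mm⁴
Total I = 8 877 096 mm⁴.
For the y-axis: x̄ = 17.938 mm.
Repeating about the centroidal y-axis gives I_y = 646 806 mm⁴.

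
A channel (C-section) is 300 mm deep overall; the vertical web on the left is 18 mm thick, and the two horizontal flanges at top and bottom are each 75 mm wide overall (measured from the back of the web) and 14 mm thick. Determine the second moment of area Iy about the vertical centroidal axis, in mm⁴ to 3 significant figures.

Iy ≈ 2.31 × 10⁶ mm⁴

Break the section into simple shapes (no overlaps), measuring from the bottom-left corner of the bounding box.
Web: 18 × 300, A = 5 400 mm², x = 9 mm, Ī = 145 800 mm⁴.
Top flange (beyond web): 57 × 14, A = 798 mm², x = 46.5 mm, Ī = 216 059 mm⁴.
Bottom flange (beyond web): 57 × 14, A = 798 mm², x = 46.5 mm, Ī = 216 059 mm⁴.
Centroid: x̄ = ΣA·x / ΣA = 17.555 mm.
Transfer each piece to the vertical centroidal axis using Ī + A·d² with d = x − 17.555:
  web: d = -8.5549 mm → contributes +541 005 mm⁴
  top flange (beyond web): d = 28.945 mm → contributes +884 638 mm⁴
  bottom flange (beyond web): d = 28.945 mm → contributes +884 638 mm⁴
Total I = 2 310 282 mm⁴.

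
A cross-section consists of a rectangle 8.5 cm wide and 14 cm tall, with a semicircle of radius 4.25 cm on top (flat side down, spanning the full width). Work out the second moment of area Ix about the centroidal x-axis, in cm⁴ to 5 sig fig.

Ix ≈ 3755.2 cm⁴

Break the section into simple shapes (no overlaps), measuring from the bottom-left corner of the bounding box.
Rectangular body: 8.5 × 14, A = 119 cm², y = 7 cm, Ī = 1943.667 cm⁴.
Semicircular cap: semicircle r = 4.25, A = 28.37251 cm², y = 15.80376 cm, Ī = 35.80864 cm⁴.
Centroid: ȳ = ΣA·y / ΣA = 8.69492 cm.
Transfer each piece to the centroidal x-axis using Ī + A·d² with d = y − 8.69492:
  rectangular body: d = -1.69492 cm → contributes +2285.524 cm⁴
  semicircular cap: d = 7.108836 cm → contributes +1469.629 cm⁴
Total I = 3755.153 cm⁴.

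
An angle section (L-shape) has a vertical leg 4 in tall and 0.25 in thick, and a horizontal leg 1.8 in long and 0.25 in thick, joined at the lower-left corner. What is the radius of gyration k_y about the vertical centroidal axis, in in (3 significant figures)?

k_y ≈ 0.472 in

Decompose the section into non-overlapping parts with the origin at the bottom-left of its bounding rectangle.
Vertical leg: 0.25 × 4, A = 1 in², x = 0.125 in, Ī = 0.0052083 in⁴.
Horizontal leg (remainder): 1.55 × 0.25, A = 0.3875 in², x = 1.025 in, Ī = 0.077581 in⁴.
Centroid: x̄ = ΣA·x / ΣA = 0.37635 in.
Transfer each piece to the vertical centroidal axis using Ī + A·d² with d = x − 0.37635:
  vertical leg: d = -0.25135 in → contributes +0.068386 in⁴
  horizontal leg (remainder): d = 0.64865 in → contributes +0.24062 in⁴
Total I = 0.30901 in⁴.
Radius of gyration: k = √(I/A) = √(0.30901 / 1.3875) = 0.47192 in.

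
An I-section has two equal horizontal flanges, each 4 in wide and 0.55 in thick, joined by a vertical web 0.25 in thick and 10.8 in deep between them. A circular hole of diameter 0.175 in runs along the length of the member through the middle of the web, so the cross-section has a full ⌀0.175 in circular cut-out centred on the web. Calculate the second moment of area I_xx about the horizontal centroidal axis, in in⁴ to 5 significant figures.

I_xx ≈ 168.06 in⁴

Split into non-overlapping primitives; take the origin at the lower-left of the bounding box.
Bottom flange: 4 × 0.55, A = 2.2 in², y = 0.275 in, Ī = 0.05545833 in⁴.
Web: 0.25 × 10.8, A = 2.7 in², y = 5.95 in, Ī = 26.244 in⁴.
Top flange: 4 × 0.55, A = 2.2 in², y = 11.625 in, Ī = 0.05545833 in⁴.
Hole (subtracted): ⌀0.175, A = 0.02405282 in², y = 5.95 in, Ī = 0.0000460386 in⁴.
By symmetry the centroid is at mid-height, ȳ = 5.95 in.
Transfer each piece to the horizontal centroidal axis using Ī + A·d² with d = y − 5.95:
  bottom flange: d = -5.675 in → contributes +70.90783 in⁴
  web: d = 0 in → contributes +26.244 in⁴
  top flange: d = 5.675 in → contributes +70.90783 in⁴
  hole: d = 0 in → contributes −0.0000460386 in⁴
Total I = 168.0596 in⁴.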